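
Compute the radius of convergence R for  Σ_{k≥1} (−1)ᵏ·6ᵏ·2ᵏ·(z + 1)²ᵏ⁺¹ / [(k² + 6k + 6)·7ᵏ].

R = √21/6

Ratio test: |a_{k+1}/a_k| = [(k² + 6k + 6)/((k+1)² + 6(k+1) + 6)] · 6·2/7 → 12/7 as k → ∞.
Writing y = (z + 1)², the series in y has radius 7/12, so |z + 1| < √(7/12) and R = √21/6.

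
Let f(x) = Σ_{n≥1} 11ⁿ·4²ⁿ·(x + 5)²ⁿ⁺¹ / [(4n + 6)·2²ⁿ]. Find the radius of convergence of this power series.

R = √11/22

By the ratio test, |a_{n+1}/a_n| = [(4n + 6)/(4(n+1) + 6)] · 11·16/4 → 44.
Successive powers of (x + 5) differ by 2, so the series converges when |x + 5|² · 44 < 1, i.e. |x + 5| < √(1/44). So R = √11/22.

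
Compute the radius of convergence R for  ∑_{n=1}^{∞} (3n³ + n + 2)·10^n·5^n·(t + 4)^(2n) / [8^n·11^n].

By the ratio test, |a_{n+1}/a_n| = [(3(n+1)³ + (n+1) + 2)/(3n³ + n + 2)] · 10·5/(8·11) → 25/44.
Successive powers of (t + 4) differ by 2, so the series converges when |t + 4|² · 25/44 < 1, i.e. |t + 4| < √(44/25). So R = 2√11/5.

R = 2√11/5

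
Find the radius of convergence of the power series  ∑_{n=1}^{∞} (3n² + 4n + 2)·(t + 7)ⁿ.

R = 1

Apply the ratio test: |a_{n+1}| / |a_n| = (3(n+1)² + 4(n+1) + 2)/(3n² + 4n + 2), which tends to 1 as n → ∞.
Hence R = 1.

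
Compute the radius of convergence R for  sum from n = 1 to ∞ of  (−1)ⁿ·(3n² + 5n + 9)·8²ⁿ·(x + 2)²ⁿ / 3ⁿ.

R = √3/8

Ratio test: |a_{n+1}/a_n| = [(3(n+1)² + 5(n+1) + 9)/(3n² + 5n + 9)] · 64/3 → 64/3 as n → ∞.
Since the exponent of (x + 2) increases by 2 each term, convergence requires |x + 2|² < 3/64, hence R = √3/8.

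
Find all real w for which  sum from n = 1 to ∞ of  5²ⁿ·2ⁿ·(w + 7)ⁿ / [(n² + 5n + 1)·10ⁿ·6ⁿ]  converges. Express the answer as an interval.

The ratio of consecutive coefficients is [(n² + 5n + 1)/((n+1)² + 5(n+1) + 1)] · 25·2/(10·6) → 5/6.
Hence the series converges for |w + 7| < 1/(5/6) = 6/5, so the radius of convergence is 6/5.
Check w = -29/5: the series is dominated by a constant times Σ 1/n², which converges (p = 2 > 1).
Endpoint w = -41/5: the series is dominated by a constant times Σ 1/n², which converges (p = 2 > 1).

[-41/5, -29/5]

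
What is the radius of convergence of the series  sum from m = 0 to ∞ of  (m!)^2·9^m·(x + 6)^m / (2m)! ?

R = 4/9

Ratio test: |a_{m+1}/a_m| = (m+1)²/[(2m+1)·(2m+2)] · 9 → 9/4 as m → ∞.
Convergence for |x + 6| · 9/4 < 1, i.e. |x + 6| < 4/9. So R = 4/9.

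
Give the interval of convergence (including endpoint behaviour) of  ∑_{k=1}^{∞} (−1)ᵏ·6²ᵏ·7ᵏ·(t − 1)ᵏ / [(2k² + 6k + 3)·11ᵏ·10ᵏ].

Ratio test: |a_{k+1}/a_k| = [(2k² + 6k + 3)/(2(k+1)² + 6(k+1) + 3)] · 36·7/(11·10) → 126/55 as k → ∞.
The series converges when 126/55 · |t − 1| < 1, giving R = 55/126.
When t = 181/126, the terms are on the order of 1/k², so the series converges absolutely by comparison with the p-series (p = 2 > 1).
Endpoint t = 71/126: the terms are on the order of 1/k², so the series converges absolutely by comparison with the p-series (p = 2 > 1).

[71/126, 181/126]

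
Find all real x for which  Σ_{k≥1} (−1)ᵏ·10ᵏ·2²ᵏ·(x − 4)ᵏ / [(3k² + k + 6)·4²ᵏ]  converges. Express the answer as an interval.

[18/5, 22/5]

The ratio of consecutive coefficients is [(3k² + k + 6)/(3(k+1)² + (k+1) + 6)] · 10·4/16 → 5/2.
Convergence for |x − 4| · 5/2 < 1, i.e. |x − 4| < 2/5. So R = 2/5.
When x = 22/5, the terms are on the order of 1/k², so the series converges absolutely by comparison with the p-series (p = 2 > 1).
At x = 18/5: absolute convergence follows by limit comparison with Σ 1/k².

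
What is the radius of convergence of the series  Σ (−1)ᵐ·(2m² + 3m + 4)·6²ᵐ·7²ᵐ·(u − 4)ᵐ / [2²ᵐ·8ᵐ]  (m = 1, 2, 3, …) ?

The ratio of consecutive coefficients is [(2(m+1)² + 3(m+1) + 4)/(2m² + 3m + 4)] · 36·49/(4·8) → 441/8.
The series converges when 441/8 · |u − 4| < 1, giving R = 8/441.

R = 8/441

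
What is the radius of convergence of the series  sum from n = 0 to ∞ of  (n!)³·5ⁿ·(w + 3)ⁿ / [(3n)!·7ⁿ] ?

R = 189/5

By the ratio test, |a_{n+1}/a_n| = (n+1)³/[(3n+1)·(3n+2)·(3n+3)] · 5/7 → 5/189.
Hence the series converges for |w + 3| < 1/(5/189) = 189/5, so the radius of convergence is 189/5.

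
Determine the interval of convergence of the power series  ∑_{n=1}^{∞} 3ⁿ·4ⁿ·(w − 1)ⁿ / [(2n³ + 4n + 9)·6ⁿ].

[1/2, 3/2]

The ratio of consecutive coefficients is [(2n³ + 4n + 9)/(2(n+1)³ + 4(n+1) + 9)] · 3·4/6 → 2.
Hence the series converges for |w − 1| < 1/(2) = 1/2, so the radius of convergence is 1/2.
Endpoint w = 3/2: the series is dominated by a constant times Σ 1/n³, which converges (p = 3 > 1).
When w = 1/2, the terms are on the order of 1/n³, so the series converges absolutely by comparison with the p-series (p = 3 > 1).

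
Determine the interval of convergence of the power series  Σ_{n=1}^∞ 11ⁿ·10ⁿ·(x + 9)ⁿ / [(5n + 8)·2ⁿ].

Ratio test: |a_{n+1}/a_n| = [(5n + 8)/(5(n+1) + 8)] · 11·10/2 → 55 as n → ∞.
Thus R = 1/(55) = 1/55.
Check x = -494/55: comparison with the harmonic series Σ 1/n shows the series diverges.
Check x = -496/55: the terms alternate in sign and decrease monotonically to 0 in absolute value (size ~ c/n), so the alternating series test gives convergence.

[-496/55, -494/55)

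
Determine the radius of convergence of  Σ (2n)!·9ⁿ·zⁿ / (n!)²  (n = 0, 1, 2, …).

R = 1/36

By the ratio test, |a_{n+1}/a_n| = (2n+1)·(2n+2)/(n+1)² · 9 → 36.
Thus R = 1/(36) = 1/36.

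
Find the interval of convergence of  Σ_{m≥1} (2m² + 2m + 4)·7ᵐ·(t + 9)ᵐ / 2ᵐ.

(-65/7, -61/7)

By the ratio test, |a_{m+1}/a_m| = [(2(m+1)² + 2(m+1) + 4)/(2m² + 2m + 4)] · 7/2 → 7/2.
The series converges when 7/2 · |t + 9| < 1, giving R = 2/7.
Endpoint t = -61/7: the terms have absolute value of order m², which does not tend to 0, so the series diverges by the divergence test.
Endpoint t = -65/7: the terms do not tend to 0, so the series diverges.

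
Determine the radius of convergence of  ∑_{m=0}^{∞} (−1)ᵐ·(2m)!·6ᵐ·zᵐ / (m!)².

R = 1/24

By the ratio test, |a_{m+1}/a_m| = (2m+1)·(2m+2)/(m+1)² · 6 → 24.
Convergence for |z| · 24 < 1, i.e. |z| < 1/24. So R = 1/24.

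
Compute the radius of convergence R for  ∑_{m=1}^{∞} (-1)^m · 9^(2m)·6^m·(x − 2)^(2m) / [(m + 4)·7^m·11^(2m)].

R = 11√42/54

Apply the ratio test: |a_{m+1}| / |a_m| = [(m + 4)/((m+1) + 4)] · 81·6/(7·121), which tends to 486/847 as m → ∞.
Writing y = (x − 2)², the series in y has radius 847/486, so |x − 2| < √(847/486) and R = 11√42/54.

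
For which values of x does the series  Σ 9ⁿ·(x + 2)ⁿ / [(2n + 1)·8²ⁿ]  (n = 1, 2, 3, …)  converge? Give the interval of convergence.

Ratio test: |a_{n+1}/a_n| = [(2n + 1)/(2(n+1) + 1)] · 9/64 → 9/64 as n → ∞.
Convergence for |x + 2| · 9/64 < 1, i.e. |x + 2| < 64/9. So R = 64/9.
When x = 46/9, the terms behave like c/n; limit comparison with the harmonic series gives divergence.
Endpoint x = -82/9: the terms alternate in sign and decrease monotonically to 0 in absolute value (size ~ c/n), so the alternating series test gives convergence.

[-82/9, 46/9)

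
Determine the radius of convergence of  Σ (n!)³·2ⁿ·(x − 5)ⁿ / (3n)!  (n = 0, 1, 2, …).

R = 27/2

By the ratio test, |a_{n+1}/a_n| = (n+1)³/[(3n+1)·(3n+2)·(3n+3)] · 2 → 2/27.
Hence the series converges for |x − 5| < 1/(2/27) = 27/2, so the radius of convergence is 27/2.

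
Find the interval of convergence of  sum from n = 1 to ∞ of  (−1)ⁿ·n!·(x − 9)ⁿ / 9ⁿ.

Ratio test: |a_{n+1}/a_n| = (n+1) · 1/9 → ∞ as n → ∞.
The terms grow without bound for any (x − 9) ≠ 0, so R = 0 (convergence only at x = 9).

{9}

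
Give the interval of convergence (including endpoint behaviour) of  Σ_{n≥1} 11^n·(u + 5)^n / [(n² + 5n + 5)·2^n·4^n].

Apply the ratio test: |a_{n+1}| / |a_n| = [(n² + 5n + 5)/((n+1)² + 5(n+1) + 5)] · 11/(2·4), which tends to 11/8 as n → ∞.
Hence the series converges for |u + 5| < 1/(11/8) = 8/11, so the radius of convergence is 8/11.
Endpoint u = -47/11: absolute convergence follows by limit comparison with Σ 1/n².
Endpoint u = -63/11: the terms are on the order of 1/n², so the series converges absolutely by comparison with the p-series (p = 2 > 1).

[-63/11, -47/11]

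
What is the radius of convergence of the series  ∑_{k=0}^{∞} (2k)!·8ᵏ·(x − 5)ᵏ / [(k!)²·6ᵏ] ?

Apply the ratio test: |a_{k+1}| / |a_k| = (2k+1)·(2k+2)/(k+1)² · 8/6, which tends to 16/3 as k → ∞.
The series converges when 16/3 · |x − 5| < 1, giving R = 3/16.

R = 3/16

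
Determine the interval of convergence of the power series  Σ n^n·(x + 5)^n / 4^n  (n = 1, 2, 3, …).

Root test: |a_n|^(1/n) = n/4 → ∞.
Since the n-th root of |a_n| is unbounded, the series converges only at x = -5; R = 0.

{-5}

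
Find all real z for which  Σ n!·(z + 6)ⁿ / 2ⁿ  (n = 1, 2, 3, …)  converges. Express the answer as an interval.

Apply the ratio test: |a_{n+1}| / |a_n| = (n+1) · 1/2, which tends to ∞ as n → ∞.
The ratio grows without bound, so the series diverges whenever (z + 6) ≠ 0; it converges only at z = -6. R = 0.

{-6}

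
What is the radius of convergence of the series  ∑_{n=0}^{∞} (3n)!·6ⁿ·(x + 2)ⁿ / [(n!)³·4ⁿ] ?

By the ratio test, |a_{n+1}/a_n| = (3n+1)·(3n+2)·(3n+3)/(n+1)³ · 6/4 → 81/2.
Convergence for |x + 2| · 81/2 < 1, i.e. |x + 2| < 2/81. So R = 2/81.

R = 2/81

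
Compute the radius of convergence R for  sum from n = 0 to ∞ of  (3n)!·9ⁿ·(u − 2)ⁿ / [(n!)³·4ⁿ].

R = 4/243

By the ratio test, |a_{n+1}/a_n| = (3n+1)·(3n+2)·(3n+3)/(n+1)³ · 9/4 → 243/4.
Thus R = 1/(243/4) = 4/243.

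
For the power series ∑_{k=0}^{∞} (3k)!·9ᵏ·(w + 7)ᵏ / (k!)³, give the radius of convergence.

The ratio of consecutive coefficients is (3k+1)·(3k+2)·(3k+3)/(k+1)³ · 9 → 243.
The series converges when 243 · |w + 7| < 1, giving R = 1/243.

R = 1/243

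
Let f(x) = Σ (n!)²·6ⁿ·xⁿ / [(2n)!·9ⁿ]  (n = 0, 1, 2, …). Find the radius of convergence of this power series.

R = 6

The ratio of consecutive coefficients is (n+1)²/[(2n+1)·(2n+2)] · 6/9 → 1/6.
Hence the series converges for |x| < 1/(1/6) = 6, so the radius of convergence is 6.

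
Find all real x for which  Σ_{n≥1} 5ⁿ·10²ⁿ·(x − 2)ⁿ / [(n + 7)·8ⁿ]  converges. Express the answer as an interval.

[248/125, 252/125)

The ratio of consecutive coefficients is [(n + 7)/((n+1) + 7)] · 5·100/8 → 125/2.
The series converges when 125/2 · |x − 2| < 1, giving R = 2/125.
When x = 252/125, comparison with the harmonic series Σ 1/n shows the series diverges.
Check x = 248/125: convergence follows from the alternating series test (terms decrease monotonically to 0).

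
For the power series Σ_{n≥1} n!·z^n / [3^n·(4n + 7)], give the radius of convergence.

R = 0

Ratio test: |a_{n+1}/a_n| = (n+1) · 1/3 · (4n + 7)/(4(n+1) + 7) → ∞ as n → ∞.
The ratio grows without bound, so the series diverges whenever z ≠ 0; it converges only at z = 0. R = 0.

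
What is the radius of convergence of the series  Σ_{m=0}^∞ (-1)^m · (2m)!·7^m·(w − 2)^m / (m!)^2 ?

R = 1/28

Apply the ratio test: |a_{m+1}| / |a_m| = (2m+1)·(2m+2)/(m+1)² · 7, which tends to 28 as m → ∞.
Convergence for |w − 2| · 28 < 1, i.e. |w − 2| < 1/28. So R = 1/28.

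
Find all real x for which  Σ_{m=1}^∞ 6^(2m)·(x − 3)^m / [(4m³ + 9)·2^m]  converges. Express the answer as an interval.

[53/18, 55/18]

By the ratio test, |a_{m+1}/a_m| = [(4m³ + 9)/(4(m+1)³ + 9)] · 36/2 → 18.
Hence the series converges for |x − 3| < 1/(18) = 1/18, so the radius of convergence is 1/18.
When x = 55/18, the terms are on the order of 1/m³, so the series converges absolutely by comparison with the p-series (p = 3 > 1).
Check x = 53/18: the terms are on the order of 1/m³, so the series converges absolutely by comparison with the p-series (p = 3 > 1).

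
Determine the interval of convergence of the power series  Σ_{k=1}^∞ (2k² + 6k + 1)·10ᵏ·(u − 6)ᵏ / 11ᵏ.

(49/10, 71/10)

The ratio of consecutive coefficients is [(2(k+1)² + 6(k+1) + 1)/(2k² + 6k + 1)] · 10/11 → 10/11.
The series converges when 10/11 · |u − 6| < 1, giving R = 11/10.
Check u = 71/10: the terms do not tend to 0, so the series diverges.
At u = 49/10: the k-th term does not approach 0; divergence by the term test.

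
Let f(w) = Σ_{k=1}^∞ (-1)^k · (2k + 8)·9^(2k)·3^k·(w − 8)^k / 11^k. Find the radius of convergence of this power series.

R = 11/243

Apply the ratio test: |a_{k+1}| / |a_k| = [(2(k+1) + 8)/(2k + 8)] · 81·3/11, which tends to 243/11 as k → ∞.
Thus R = 1/(243/11) = 11/243.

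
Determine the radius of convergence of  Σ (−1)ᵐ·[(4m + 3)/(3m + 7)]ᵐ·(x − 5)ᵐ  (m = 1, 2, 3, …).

By the Cauchy root test, |a_m|^(1/m) = (4m + 3)/(3m + 7) → 4/3.
Hence the series converges for |x − 5| < 1/(4/3) = 3/4, so the radius of convergence is 3/4.

R = 3/4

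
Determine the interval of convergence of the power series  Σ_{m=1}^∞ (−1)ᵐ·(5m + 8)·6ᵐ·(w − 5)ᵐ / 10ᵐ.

Apply the ratio test: |a_{m+1}| / |a_m| = [(5(m+1) + 8)/(5m + 8)] · 6/10, which tends to 3/5 as m → ∞.
The series converges when 3/5 · |w − 5| < 1, giving R = 5/3.
Endpoint w = 20/3: the terms do not tend to 0, so the series diverges.
When w = 10/3, the m-th term does not approach 0; divergence by the term test.

(10/3, 20/3)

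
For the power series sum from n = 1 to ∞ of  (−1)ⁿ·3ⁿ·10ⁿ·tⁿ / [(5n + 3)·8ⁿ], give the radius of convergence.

The ratio of consecutive coefficients is [(5n + 3)/(5(n+1) + 3)] · 3·10/8 → 15/4.
Thus R = 1/(15/4) = 4/15.

R = 4/15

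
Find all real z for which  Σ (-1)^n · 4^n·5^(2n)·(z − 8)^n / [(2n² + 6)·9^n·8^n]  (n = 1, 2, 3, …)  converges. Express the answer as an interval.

[182/25, 218/25]

Apply the ratio test: |a_{n+1}| / |a_n| = [(2n² + 6)/(2(n+1)² + 6)] · 4·25/(9·8), which tends to 25/18 as n → ∞.
The series converges when 25/18 · |z − 8| < 1, giving R = 18/25.
When z = 218/25, the terms are on the order of 1/n², so the series converges absolutely by comparison with the p-series (p = 2 > 1).
At z = 182/25: absolute convergence follows by limit comparison with Σ 1/n².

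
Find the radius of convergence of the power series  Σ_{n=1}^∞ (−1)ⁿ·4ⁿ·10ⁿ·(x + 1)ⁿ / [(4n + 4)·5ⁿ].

By the ratio test, |a_{n+1}/a_n| = [(4n + 4)/(4(n+1) + 4)] · 4·10/5 → 8.
Thus R = 1/(8) = 1/8.

R = 1/8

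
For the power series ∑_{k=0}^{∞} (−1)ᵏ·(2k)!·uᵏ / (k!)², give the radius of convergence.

R = 1/4

By the ratio test, |a_{k+1}/a_k| = (2k+1)·(2k+2)/(k+1)² → 4.
Hence the series converges for |u| < 1/(4) = 1/4, so the radius of convergence is 1/4.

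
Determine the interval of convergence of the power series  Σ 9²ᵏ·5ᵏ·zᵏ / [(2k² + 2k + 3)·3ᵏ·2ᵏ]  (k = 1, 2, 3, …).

[-2/135, 2/135]

Apply the ratio test: |a_{k+1}| / |a_k| = [(2k² + 2k + 3)/(2(k+1)² + 2(k+1) + 3)] · 81·5/(3·2), which tends to 135/2 as k → ∞.
Thus R = 1/(135/2) = 2/135.
When z = 2/135, the series is dominated by a constant times Σ 1/k², which converges (p = 2 > 1).
At z = -2/135: the terms are on the order of 1/k², so the series converges absolutely by comparison with the p-series (p = 2 > 1).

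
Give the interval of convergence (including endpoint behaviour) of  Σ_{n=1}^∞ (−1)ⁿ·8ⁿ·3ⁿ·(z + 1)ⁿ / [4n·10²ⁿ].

(-31/6, 19/6]

By the ratio test, |a_{n+1}/a_n| = [4n/4(n+1)] · 8·3/100 → 6/25.
The series converges when 6/25 · |z + 1| < 1, giving R = 25/6.
When z = 19/6, convergence follows from the alternating series test (terms decrease monotonically to 0).
At z = -31/6: comparison with the harmonic series Σ 1/n shows the series diverges.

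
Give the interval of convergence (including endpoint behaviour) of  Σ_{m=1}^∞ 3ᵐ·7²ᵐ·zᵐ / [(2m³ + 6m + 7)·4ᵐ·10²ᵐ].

Ratio test: |a_{m+1}/a_m| = [(2m³ + 6m + 7)/(2(m+1)³ + 6(m+1) + 7)] · 3·49/(4·100) → 147/400 as m → ∞.
Hence the series converges for |z| < 1/(147/400) = 400/147, so the radius of convergence is 400/147.
At z = 400/147: the series is dominated by a constant times Σ 1/m³, which converges (p = 3 > 1).
Endpoint z = -400/147: absolute convergence follows by limit comparison with Σ 1/m³.

[-400/147, 400/147]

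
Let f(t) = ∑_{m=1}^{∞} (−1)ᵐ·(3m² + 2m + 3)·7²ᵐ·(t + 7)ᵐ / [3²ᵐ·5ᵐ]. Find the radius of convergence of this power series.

R = 45/49

The ratio of consecutive coefficients is [(3(m+1)² + 2(m+1) + 3)/(3m² + 2m + 3)] · 49/(9·5) → 49/45.
Convergence for |t + 7| · 49/45 < 1, i.e. |t + 7| < 45/49. So R = 45/49.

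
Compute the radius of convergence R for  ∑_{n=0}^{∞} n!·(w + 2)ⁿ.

R = 0

Ratio test: |a_{n+1}/a_n| = (n+1) → ∞ as n → ∞.
The ratio grows without bound, so the series diverges whenever (w + 2) ≠ 0; it converges only at w = -2. R = 0.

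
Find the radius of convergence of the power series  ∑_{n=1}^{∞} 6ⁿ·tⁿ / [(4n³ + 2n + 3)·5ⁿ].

R = 5/6

The ratio of consecutive coefficients is [(4n³ + 2n + 3)/(4(n+1)³ + 2(n+1) + 3)] · 6/5 → 6/5.
Convergence for |t| · 6/5 < 1, i.e. |t| < 5/6. So R = 5/6.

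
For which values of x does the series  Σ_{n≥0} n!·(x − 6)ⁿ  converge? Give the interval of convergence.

By the ratio test, |a_{n+1}/a_n| = (n+1) → ∞.
The ratio grows without bound, so the series diverges whenever (x − 6) ≠ 0; it converges only at x = 6. R = 0.

{6}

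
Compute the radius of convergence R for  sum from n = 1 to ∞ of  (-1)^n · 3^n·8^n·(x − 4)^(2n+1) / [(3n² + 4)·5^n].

R = √30/12

Apply the ratio test: |a_{n+1}| / |a_n| = [(3n² + 4)/(3(n+1)² + 4)] · 3·8/5, which tends to 24/5 as n → ∞.
Since the exponent of (x − 4) increases by 2 each term, convergence requires |x − 4|² < 5/24, hence R = √30/12.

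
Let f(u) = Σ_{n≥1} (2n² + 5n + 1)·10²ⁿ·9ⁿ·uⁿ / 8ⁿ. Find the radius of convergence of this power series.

Apply the ratio test: |a_{n+1}| / |a_n| = [(2(n+1)² + 5(n+1) + 1)/(2n² + 5n + 1)] · 100·9/8, which tends to 225/2 as n → ∞.
Convergence for |u| · 225/2 < 1, i.e. |u| < 2/225. So R = 2/225.

R = 2/225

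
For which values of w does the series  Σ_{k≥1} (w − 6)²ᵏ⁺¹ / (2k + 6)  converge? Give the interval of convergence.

(5, 7)

The ratio of consecutive coefficients is (2k + 6)/(2(k+1) + 6) → 1.
Since the exponent of (w − 6) increases by 2 each term, convergence requires |w − 6|² < 1, hence R = 1.
Check w = 7: comparison with the harmonic series Σ 1/k shows the series diverges.
When w = 5, comparison with the harmonic series Σ 1/k shows the series diverges.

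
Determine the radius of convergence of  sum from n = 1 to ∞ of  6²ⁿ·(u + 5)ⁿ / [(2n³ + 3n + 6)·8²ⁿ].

By the ratio test, |a_{n+1}/a_n| = [(2n³ + 3n + 6)/(2(n+1)³ + 3(n+1) + 6)] · 36/64 → 9/16.
Convergence for |u + 5| · 9/16 < 1, i.e. |u + 5| < 16/9. So R = 16/9.

R = 16/9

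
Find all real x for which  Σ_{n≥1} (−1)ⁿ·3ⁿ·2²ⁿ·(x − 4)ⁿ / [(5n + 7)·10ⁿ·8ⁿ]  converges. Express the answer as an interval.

(-8/3, 32/3]

The ratio of consecutive coefficients is [(5n + 7)/(5(n+1) + 7)] · 3·4/(10·8) → 3/20.
Convergence for |x − 4| · 3/20 < 1, i.e. |x − 4| < 20/3. So R = 20/3.
When x = 32/3, the terms alternate in sign and decrease monotonically to 0 in absolute value (size ~ c/n), so the alternating series test gives convergence.
Check x = -8/3: the terms behave like c/n; limit comparison with the harmonic series gives divergence.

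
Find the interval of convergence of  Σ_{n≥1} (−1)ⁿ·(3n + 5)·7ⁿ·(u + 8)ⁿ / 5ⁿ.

Ratio test: |a_{n+1}/a_n| = [(3(n+1) + 5)/(3n + 5)] · 7/5 → 7/5 as n → ∞.
Hence the series converges for |u + 8| < 1/(7/5) = 5/7, so the radius of convergence is 5/7.
At u = -51/7: the terms have absolute value of order n, which does not tend to 0, so the series diverges by the divergence test.
Check u = -61/7: the terms have absolute value of order n, which does not tend to 0, so the series diverges by the divergence test.

(-61/7, -51/7)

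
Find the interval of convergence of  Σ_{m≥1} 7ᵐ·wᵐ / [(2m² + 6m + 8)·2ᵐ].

Apply the ratio test: |a_{m+1}| / |a_m| = [(2m² + 6m + 8)/(2(m+1)² + 6(m+1) + 8)] · 7/2, which tends to 7/2 as m → ∞.
Convergence for |w| · 7/2 < 1, i.e. |w| < 2/7. So R = 2/7.
Endpoint w = 2/7: the series is dominated by a constant times Σ 1/m², which converges (p = 2 > 1).
When w = -2/7, the terms are on the order of 1/m², so the series converges absolutely by comparison with the p-series (p = 2 > 1).

[-2/7, 2/7]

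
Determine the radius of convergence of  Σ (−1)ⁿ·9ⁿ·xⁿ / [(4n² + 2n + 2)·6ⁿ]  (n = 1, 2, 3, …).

R = 2/3

Apply the ratio test: |a_{n+1}| / |a_n| = [(4n² + 2n + 2)/(4(n+1)² + 2(n+1) + 2)] · 9/6, which tends to 3/2 as n → ∞.
Hence the series converges for |x| < 1/(3/2) = 2/3, so the radius of convergence is 2/3.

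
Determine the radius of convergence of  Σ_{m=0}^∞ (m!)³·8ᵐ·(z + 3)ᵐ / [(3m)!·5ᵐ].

The ratio of consecutive coefficients is (m+1)³/[(3m+1)·(3m+2)·(3m+3)] · 8/5 → 8/135.
Thus R = 1/(8/135) = 135/8.

R = 135/8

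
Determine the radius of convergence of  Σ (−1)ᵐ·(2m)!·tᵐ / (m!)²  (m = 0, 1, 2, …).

By the ratio test, |a_{m+1}/a_m| = (2m+1)·(2m+2)/(m+1)² → 4.
Thus R = 1/(4) = 1/4.

R = 1/4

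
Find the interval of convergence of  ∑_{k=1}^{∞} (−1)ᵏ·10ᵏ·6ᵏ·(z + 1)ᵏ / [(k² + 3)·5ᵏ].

Ratio test: |a_{k+1}/a_k| = [(k² + 3)/((k+1)² + 3)] · 10·6/5 → 12 as k → ∞.
Hence the series converges for |z + 1| < 1/(12) = 1/12, so the radius of convergence is 1/12.
When z = -11/12, absolute convergence follows by limit comparison with Σ 1/k².
Check z = -13/12: the terms are on the order of 1/k², so the series converges absolutely by comparison with the p-series (p = 2 > 1).

[-13/12, -11/12]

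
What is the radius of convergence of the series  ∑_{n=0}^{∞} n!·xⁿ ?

Ratio test: |a_{n+1}/a_n| = (n+1) → ∞ as n → ∞.
Since the ratio → ∞, the series diverges for every x ≠ 0, and R = 0.

R = 0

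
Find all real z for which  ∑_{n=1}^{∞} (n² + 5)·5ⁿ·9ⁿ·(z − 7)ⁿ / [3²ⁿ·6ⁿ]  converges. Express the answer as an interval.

(29/5, 41/5)

Apply the ratio test: |a_{n+1}| / |a_n| = [((n+1)² + 5)/(n² + 5)] · 5·9/(9·6), which tends to 5/6 as n → ∞.
The series converges when 5/6 · |z − 7| < 1, giving R = 6/5.
When z = 41/5, the terms have absolute value of order n², which does not tend to 0, so the series diverges by the divergence test.
Endpoint z = 29/5: the terms have absolute value of order n², which does not tend to 0, so the series diverges by the divergence test.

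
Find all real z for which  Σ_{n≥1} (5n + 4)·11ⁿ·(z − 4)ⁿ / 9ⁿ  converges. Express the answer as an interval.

By the ratio test, |a_{n+1}/a_n| = [(5(n+1) + 4)/(5n + 4)] · 11/9 → 11/9.
Thus R = 1/(11/9) = 9/11.
Endpoint z = 53/11: the terms have absolute value of order n, which does not tend to 0, so the series diverges by the divergence test.
Check z = 35/11: the n-th term does not approach 0; divergence by the term test.

(35/11, 53/11)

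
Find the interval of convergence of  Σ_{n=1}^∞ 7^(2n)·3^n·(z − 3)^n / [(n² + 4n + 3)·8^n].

The ratio of consecutive coefficients is [(n² + 4n + 3)/((n+1)² + 4(n+1) + 3)] · 49·3/8 → 147/8.
The series converges when 147/8 · |z − 3| < 1, giving R = 8/147.
When z = 449/147, absolute convergence follows by limit comparison with Σ 1/n².
When z = 433/147, the terms are on the order of 1/n², so the series converges absolutely by comparison with the p-series (p = 2 > 1).

[433/147, 449/147]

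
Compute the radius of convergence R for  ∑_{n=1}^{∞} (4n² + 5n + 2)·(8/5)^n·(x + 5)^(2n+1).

Ratio test: |a_{n+1}/a_n| = [(4(n+1)² + 5(n+1) + 2)/(4n² + 5n + 2)] · 8/5 → 8/5 as n → ∞.
Successive powers of (x + 5) differ by 2, so the series converges when |x + 5|² · 8/5 < 1, i.e. |x + 5| < √(5/8). So R = √10/4.

R = √10/4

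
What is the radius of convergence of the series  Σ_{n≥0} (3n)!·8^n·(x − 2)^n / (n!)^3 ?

R = 1/216

By the ratio test, |a_{n+1}/a_n| = (3n+1)·(3n+2)·(3n+3)/(n+1)³ · 8 → 216.
Hence the series converges for |x − 2| < 1/(216) = 1/216, so the radius of convergence is 1/216.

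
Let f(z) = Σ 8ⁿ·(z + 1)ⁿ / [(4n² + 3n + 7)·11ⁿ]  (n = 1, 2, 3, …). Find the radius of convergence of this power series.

Ratio test: |a_{n+1}/a_n| = [(4n² + 3n + 7)/(4(n+1)² + 3(n+1) + 7)] · 8/11 → 8/11 as n → ∞.
Hence the series converges for |z + 1| < 1/(8/11) = 11/8, so the radius of convergence is 11/8.

R = 11/8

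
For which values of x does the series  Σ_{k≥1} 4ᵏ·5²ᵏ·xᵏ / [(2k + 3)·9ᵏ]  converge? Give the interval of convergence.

[-9/100, 9/100)

The ratio of consecutive coefficients is [(2k + 3)/(2(k+1) + 3)] · 4·25/9 → 100/9.
Convergence for |x| · 100/9 < 1, i.e. |x| < 9/100. So R = 9/100.
Check x = 9/100: the terms behave like c/k; limit comparison with the harmonic series gives divergence.
At x = -9/100: convergence follows from the alternating series test (terms decrease monotonically to 0).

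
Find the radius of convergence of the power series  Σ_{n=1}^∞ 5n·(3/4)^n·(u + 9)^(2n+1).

R = 2√3/3

By the ratio test, |a_{n+1}/a_n| = [5(n+1)/5n] · 3/4 → 3/4.
Writing y = (u + 9)², the series in y has radius 4/3, so |u + 9| < √(4/3) and R = 2√3/3.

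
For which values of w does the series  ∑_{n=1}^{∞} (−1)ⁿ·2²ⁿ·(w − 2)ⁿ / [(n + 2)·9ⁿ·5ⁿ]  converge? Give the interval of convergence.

(-37/4, 53/4]

By the ratio test, |a_{n+1}/a_n| = [(n + 2)/((n+1) + 2)] · 4/(9·5) → 4/45.
The series converges when 4/45 · |w − 2| < 1, giving R = 45/4.
Check w = 53/4: an alternating series whose terms decrease to 0 in absolute value, so it converges by the Leibniz criterion.
Check w = -37/4: comparison with the harmonic series Σ 1/n shows the series diverges.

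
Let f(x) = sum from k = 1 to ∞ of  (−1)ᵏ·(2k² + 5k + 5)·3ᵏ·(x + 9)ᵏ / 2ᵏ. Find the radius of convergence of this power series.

Apply the ratio test: |a_{k+1}| / |a_k| = [(2(k+1)² + 5(k+1) + 5)/(2k² + 5k + 5)] · 3/2, which tends to 3/2 as k → ∞.
The series converges when 3/2 · |x + 9| < 1, giving R = 2/3.

R = 2/3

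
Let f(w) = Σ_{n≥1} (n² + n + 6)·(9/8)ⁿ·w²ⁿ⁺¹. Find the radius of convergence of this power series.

R = 2√2/3

Ratio test: |a_{n+1}/a_n| = [((n+1)² + (n+1) + 6)/(n² + n + 6)] · 9/8 → 9/8 as n → ∞.
Since the exponent of w increases by 2 each term, convergence requires |w|² < 8/9, hence R = 2√2/3.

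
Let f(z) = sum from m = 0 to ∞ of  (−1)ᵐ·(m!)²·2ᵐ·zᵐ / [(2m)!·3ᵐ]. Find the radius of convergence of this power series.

R = 6

Ratio test: |a_{m+1}/a_m| = (m+1)²/[(2m+1)·(2m+2)] · 2/3 → 1/6 as m → ∞.
Convergence for |z| · 1/6 < 1, i.e. |z| < 6. So R = 6.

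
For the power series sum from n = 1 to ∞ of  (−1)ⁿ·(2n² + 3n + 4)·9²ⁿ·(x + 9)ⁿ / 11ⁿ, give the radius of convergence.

R = 11/81

Ratio test: |a_{n+1}/a_n| = [(2(n+1)² + 3(n+1) + 4)/(2n² + 3n + 4)] · 81/11 → 81/11 as n → ∞.
Convergence for |x + 9| · 81/11 < 1, i.e. |x + 9| < 11/81. So R = 11/81.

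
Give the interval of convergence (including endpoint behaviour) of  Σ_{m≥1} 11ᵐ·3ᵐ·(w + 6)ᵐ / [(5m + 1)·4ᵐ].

[-202/33, -194/33)

By the ratio test, |a_{m+1}/a_m| = [(5m + 1)/(5(m+1) + 1)] · 11·3/4 → 33/4.
Convergence for |w + 6| · 33/4 < 1, i.e. |w + 6| < 4/33. So R = 4/33.
Endpoint w = -194/33: the terms are asymptotic to a nonzero constant times 1/m, so the series diverges by limit comparison with Σ 1/m.
At w = -202/33: the terms alternate in sign and decrease monotonically to 0 in absolute value (size ~ c/m), so the alternating series test gives convergence.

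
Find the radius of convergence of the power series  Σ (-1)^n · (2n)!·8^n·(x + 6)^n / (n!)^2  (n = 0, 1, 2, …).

R = 1/32

Apply the ratio test: |a_{n+1}| / |a_n| = (2n+1)·(2n+2)/(n+1)² · 8, which tends to 32 as n → ∞.
Convergence for |x + 6| · 32 < 1, i.e. |x + 6| < 1/32. So R = 1/32.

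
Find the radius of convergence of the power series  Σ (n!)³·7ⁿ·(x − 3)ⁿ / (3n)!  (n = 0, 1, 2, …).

Ratio test: |a_{n+1}/a_n| = (n+1)³/[(3n+1)·(3n+2)·(3n+3)] · 7 → 7/27 as n → ∞.
The series converges when 7/27 · |x − 3| < 1, giving R = 27/7.

R = 27/7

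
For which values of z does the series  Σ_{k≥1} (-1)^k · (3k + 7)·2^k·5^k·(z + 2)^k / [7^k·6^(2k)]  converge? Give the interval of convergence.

(-136/5, 116/5)

Ratio test: |a_{k+1}/a_k| = [(3(k+1) + 7)/(3k + 7)] · 2·5/(7·36) → 5/126 as k → ∞.
The series converges when 5/126 · |z + 2| < 1, giving R = 126/5.
Endpoint z = 116/5: the k-th term does not approach 0; divergence by the term test.
At z = -136/5: the terms do not tend to 0, so the series diverges.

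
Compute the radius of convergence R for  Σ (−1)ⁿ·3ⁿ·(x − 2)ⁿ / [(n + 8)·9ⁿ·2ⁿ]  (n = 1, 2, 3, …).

Ratio test: |a_{n+1}/a_n| = [(n + 8)/((n+1) + 8)] · 3/(9·2) → 1/6 as n → ∞.
Convergence for |x − 2| · 1/6 < 1, i.e. |x − 2| < 6. So R = 6.

R = 6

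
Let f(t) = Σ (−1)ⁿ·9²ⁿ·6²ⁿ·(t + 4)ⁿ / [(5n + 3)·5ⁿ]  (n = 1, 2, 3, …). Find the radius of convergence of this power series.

R = 5/2916

By the ratio test, |a_{n+1}/a_n| = [(5n + 3)/(5(n+1) + 3)] · 81·36/5 → 2916/5.
Thus R = 1/(2916/5) = 5/2916.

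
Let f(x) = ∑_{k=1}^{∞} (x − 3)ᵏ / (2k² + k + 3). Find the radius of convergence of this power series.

The ratio of consecutive coefficients is (2k² + k + 3)/(2(k+1)² + (k+1) + 3) → 1.
Convergence for |x − 3| < 1, so R = 1.

R = 1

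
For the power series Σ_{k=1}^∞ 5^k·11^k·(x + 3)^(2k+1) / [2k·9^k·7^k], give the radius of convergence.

R = 3√385/55

Apply the ratio test: |a_{k+1}| / |a_k| = [2k/2(k+1)] · 5·11/(9·7), which tends to 55/63 as k → ∞.
Since the exponent of (x + 3) increases by 2 each term, convergence requires |x + 3|² < 63/55, hence R = 3√385/55.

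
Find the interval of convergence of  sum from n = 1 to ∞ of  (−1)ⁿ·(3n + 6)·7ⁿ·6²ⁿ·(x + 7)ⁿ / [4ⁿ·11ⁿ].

Apply the ratio test: |a_{n+1}| / |a_n| = [(3(n+1) + 6)/(3n + 6)] · 7·36/(4·11), which tends to 63/11 as n → ∞.
Convergence for |x + 7| · 63/11 < 1, i.e. |x + 7| < 11/63. So R = 11/63.
When x = -430/63, the n-th term does not approach 0; divergence by the term test.
Check x = -452/63: the n-th term does not approach 0; divergence by the term test.

(-452/63, -430/63)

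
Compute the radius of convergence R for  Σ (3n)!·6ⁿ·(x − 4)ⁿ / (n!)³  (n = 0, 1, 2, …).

Ratio test: |a_{n+1}/a_n| = (3n+1)·(3n+2)·(3n+3)/(n+1)³ · 6 → 162 as n → ∞.
Convergence for |x − 4| · 162 < 1, i.e. |x − 4| < 1/162. So R = 1/162.

R = 1/162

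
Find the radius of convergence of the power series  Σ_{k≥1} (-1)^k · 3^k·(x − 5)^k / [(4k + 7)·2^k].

R = 2/3

By the ratio test, |a_{k+1}/a_k| = [(4k + 7)/(4(k+1) + 7)] · 3/2 → 3/2.
Thus R = 1/(3/2) = 2/3.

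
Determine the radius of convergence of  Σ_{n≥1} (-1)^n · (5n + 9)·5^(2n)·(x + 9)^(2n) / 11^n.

R = √11/5

Ratio test: |a_{n+1}/a_n| = [(5(n+1) + 9)/(5n + 9)] · 25/11 → 25/11 as n → ∞.
Since the exponent of (x + 9) increases by 2 each term, convergence requires |x + 9|² < 11/25, hence R = √11/5.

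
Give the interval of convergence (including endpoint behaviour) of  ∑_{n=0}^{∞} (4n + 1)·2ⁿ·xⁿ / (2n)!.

The ratio of consecutive coefficients is (4(n+1) + 1)/(4n + 1) · 2 · 1/[(2n+1)·(2n+2)] → 0.
The limit is 0, so the series converges for all x; R = ∞.

(−∞, ∞)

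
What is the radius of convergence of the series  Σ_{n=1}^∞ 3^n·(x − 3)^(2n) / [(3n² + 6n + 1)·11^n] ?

R = √33/3

By the ratio test, |a_{n+1}/a_n| = [(3n² + 6n + 1)/(3(n+1)² + 6(n+1) + 1)] · 3/11 → 3/11.
Since the exponent of (x − 3) increases by 2 each term, convergence requires |x − 3|² < 11/3, hence R = √33/3.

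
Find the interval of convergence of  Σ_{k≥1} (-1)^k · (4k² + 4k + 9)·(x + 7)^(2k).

(-8, -6)

Apply the ratio test: |a_{k+1}| / |a_k| = (4(k+1)² + 4(k+1) + 9)/(4k² + 4k + 9), which tends to 1 as k → ∞.
Writing y = (x + 7)², the series in y has radius 1, so |x + 7| < √(1) = 1 and R = 1.
Endpoint x = -6: the terms do not tend to 0, so the series diverges.
Endpoint x = -8: the terms have absolute value of order k², which does not tend to 0, so the series diverges by the divergence test.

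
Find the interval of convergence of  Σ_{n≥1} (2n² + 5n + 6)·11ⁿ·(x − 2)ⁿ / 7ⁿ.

(15/11, 29/11)

The ratio of consecutive coefficients is [(2(n+1)² + 5(n+1) + 6)/(2n² + 5n + 6)] · 11/7 → 11/7.
The series converges when 11/7 · |x − 2| < 1, giving R = 7/11.
When x = 29/11, the terms do not tend to 0, so the series diverges.
At x = 15/11: the terms do not tend to 0, so the series diverges.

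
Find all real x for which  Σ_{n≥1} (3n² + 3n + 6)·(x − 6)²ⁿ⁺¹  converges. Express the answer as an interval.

(5, 7)

By the ratio test, |a_{n+1}/a_n| = (3(n+1)² + 3(n+1) + 6)/(3n² + 3n + 6) → 1.
Since the exponent of (x − 6) increases by 2 each term, convergence requires |x − 6|² < 1, hence R = 1.
When x = 7, the n-th term does not approach 0; divergence by the term test.
At x = 5: the terms do not tend to 0, so the series diverges.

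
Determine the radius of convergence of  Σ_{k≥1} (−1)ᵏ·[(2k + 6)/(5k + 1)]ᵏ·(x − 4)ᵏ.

Applying the root test, |a_k|^(1/k) = (2k + 6)/(5k + 1) → 2/5.
Convergence for |x − 4| · 2/5 < 1, i.e. |x − 4| < 5/2. So R = 5/2.

R = 5/2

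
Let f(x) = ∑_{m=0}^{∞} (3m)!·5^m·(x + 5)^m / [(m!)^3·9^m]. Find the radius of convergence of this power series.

R = 1/15

The ratio of consecutive coefficients is (3m+1)·(3m+2)·(3m+3)/(m+1)³ · 5/9 → 15.
The series converges when 15 · |x + 5| < 1, giving R = 1/15.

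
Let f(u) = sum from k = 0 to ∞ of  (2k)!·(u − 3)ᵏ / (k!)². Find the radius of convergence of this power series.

R = 1/4

The ratio of consecutive coefficients is (2k+1)·(2k+2)/(k+1)² → 4.
Hence the series converges for |u − 3| < 1/(4) = 1/4, so the radius of convergence is 1/4.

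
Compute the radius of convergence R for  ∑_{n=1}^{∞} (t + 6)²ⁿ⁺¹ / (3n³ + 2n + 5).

Ratio test: |a_{n+1}/a_n| = (3n³ + 2n + 5)/(3(n+1)³ + 2(n+1) + 5) → 1 as n → ∞.
Since the exponent of (t + 6) increases by 2 each term, convergence requires |t + 6|² < 1, hence R = 1.

R = 1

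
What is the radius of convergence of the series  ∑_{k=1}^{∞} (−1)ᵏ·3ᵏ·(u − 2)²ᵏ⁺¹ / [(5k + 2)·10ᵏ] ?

R = √30/3

By the ratio test, |a_{k+1}/a_k| = [(5k + 2)/(5(k+1) + 2)] · 3/10 → 3/10.
Since the exponent of (u − 2) increases by 2 each term, convergence requires |u − 2|² < 10/3, hence R = √30/3.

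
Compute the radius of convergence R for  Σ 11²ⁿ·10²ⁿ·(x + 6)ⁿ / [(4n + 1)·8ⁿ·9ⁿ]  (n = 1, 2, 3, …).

The ratio of consecutive coefficients is [(4n + 1)/(4(n+1) + 1)] · 121·100/(8·9) → 3025/18.
Hence the series converges for |x + 6| < 1/(3025/18) = 18/3025, so the radius of convergence is 18/3025.

R = 18/3025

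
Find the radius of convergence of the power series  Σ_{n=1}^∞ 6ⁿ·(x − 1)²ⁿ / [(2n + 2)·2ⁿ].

By the ratio test, |a_{n+1}/a_n| = [(2n + 2)/(2(n+1) + 2)] · 6/2 → 3.
Since the exponent of (x − 1) increases by 2 each term, convergence requires |x − 1|² < 1/3, hence R = √3/3.

R = √3/3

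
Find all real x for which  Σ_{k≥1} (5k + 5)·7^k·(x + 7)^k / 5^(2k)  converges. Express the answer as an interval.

(-74/7, -24/7)

Apply the ratio test: |a_{k+1}| / |a_k| = [(5(k+1) + 5)/(5k + 5)] · 7/25, which tends to 7/25 as k → ∞.
Thus R = 1/(7/25) = 25/7.
At x = -24/7: the terms have absolute value of order k, which does not tend to 0, so the series diverges by the divergence test.
Endpoint x = -74/7: the terms have absolute value of order k, which does not tend to 0, so the series diverges by the divergence test.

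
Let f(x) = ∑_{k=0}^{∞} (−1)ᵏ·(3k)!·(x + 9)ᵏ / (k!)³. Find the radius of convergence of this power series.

By the ratio test, |a_{k+1}/a_k| = (3k+1)·(3k+2)·(3k+3)/(k+1)³ → 27.
Hence the series converges for |x + 9| < 1/(27) = 1/27, so the radius of convergence is 1/27.

R = 1/27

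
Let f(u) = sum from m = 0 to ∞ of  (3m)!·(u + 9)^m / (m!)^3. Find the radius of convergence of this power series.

R = 1/27

By the ratio test, |a_{m+1}/a_m| = (3m+1)·(3m+2)·(3m+3)/(m+1)³ → 27.
Hence the series converges for |u + 9| < 1/(27) = 1/27, so the radius of convergence is 1/27.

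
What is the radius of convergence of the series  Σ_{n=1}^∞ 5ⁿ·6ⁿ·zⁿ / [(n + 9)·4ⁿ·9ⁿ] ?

By the ratio test, |a_{n+1}/a_n| = [(n + 9)/((n+1) + 9)] · 5·6/(4·9) → 5/6.
Convergence for |z| · 5/6 < 1, i.e. |z| < 6/5. So R = 6/5.

R = 6/5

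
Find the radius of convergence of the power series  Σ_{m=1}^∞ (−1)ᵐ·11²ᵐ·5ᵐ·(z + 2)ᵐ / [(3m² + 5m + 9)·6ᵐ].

R = 6/605

Apply the ratio test: |a_{m+1}| / |a_m| = [(3m² + 5m + 9)/(3(m+1)² + 5(m+1) + 9)] · 121·5/6, which tends to 605/6 as m → ∞.
Convergence for |z + 2| · 605/6 < 1, i.e. |z + 2| < 6/605. So R = 6/605.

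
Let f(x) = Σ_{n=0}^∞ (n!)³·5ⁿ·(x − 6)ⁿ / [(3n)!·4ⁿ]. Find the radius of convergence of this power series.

Ratio test: |a_{n+1}/a_n| = (n+1)³/[(3n+1)·(3n+2)·(3n+3)] · 5/4 → 5/108 as n → ∞.
Hence the series converges for |x − 6| < 1/(5/108) = 108/5, so the radius of convergence is 108/5.

R = 108/5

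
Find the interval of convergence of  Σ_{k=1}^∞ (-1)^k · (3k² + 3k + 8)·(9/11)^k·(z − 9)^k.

(70/9, 92/9)

The ratio of consecutive coefficients is [(3(k+1)² + 3(k+1) + 8)/(3k² + 3k + 8)] · 9/11 → 9/11.
Thus R = 1/(9/11) = 11/9.
At z = 92/9: the terms do not tend to 0, so the series diverges.
When z = 70/9, the terms do not tend to 0, so the series diverges.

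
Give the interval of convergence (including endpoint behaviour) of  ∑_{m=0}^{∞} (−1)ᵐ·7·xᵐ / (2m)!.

The ratio of consecutive coefficients is 7/7 · 1/[(2m+1)·(2m+2)] → 0.
The limit is 0, so the series converges for all x; R = ∞.

(−∞, ∞)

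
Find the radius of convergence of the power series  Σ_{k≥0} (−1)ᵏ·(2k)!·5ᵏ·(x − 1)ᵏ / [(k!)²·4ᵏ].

Apply the ratio test: |a_{k+1}| / |a_k| = (2k+1)·(2k+2)/(k+1)² · 5/4, which tends to 5 as k → ∞.
Hence the series converges for |x − 1| < 1/(5) = 1/5, so the radius of convergence is 1/5.

R = 1/5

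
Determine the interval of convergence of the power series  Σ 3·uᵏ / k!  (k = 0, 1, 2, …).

(−∞, ∞)

By the ratio test, |a_{k+1}/a_k| = 3/3 · 1/(k+1) → 0.
The ratio tends to 0 regardless of u, hence R = ∞.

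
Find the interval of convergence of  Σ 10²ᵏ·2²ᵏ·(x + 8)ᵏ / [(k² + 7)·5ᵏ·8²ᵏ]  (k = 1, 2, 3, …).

By the ratio test, |a_{k+1}/a_k| = [(k² + 7)/((k+1)² + 7)] · 100·4/(5·64) → 5/4.
Thus R = 1/(5/4) = 4/5.
Endpoint x = -36/5: the series is dominated by a constant times Σ 1/k², which converges (p = 2 > 1).
When x = -44/5, the terms are on the order of 1/k², so the series converges absolutely by comparison with the p-series (p = 2 > 1).

[-44/5, -36/5]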